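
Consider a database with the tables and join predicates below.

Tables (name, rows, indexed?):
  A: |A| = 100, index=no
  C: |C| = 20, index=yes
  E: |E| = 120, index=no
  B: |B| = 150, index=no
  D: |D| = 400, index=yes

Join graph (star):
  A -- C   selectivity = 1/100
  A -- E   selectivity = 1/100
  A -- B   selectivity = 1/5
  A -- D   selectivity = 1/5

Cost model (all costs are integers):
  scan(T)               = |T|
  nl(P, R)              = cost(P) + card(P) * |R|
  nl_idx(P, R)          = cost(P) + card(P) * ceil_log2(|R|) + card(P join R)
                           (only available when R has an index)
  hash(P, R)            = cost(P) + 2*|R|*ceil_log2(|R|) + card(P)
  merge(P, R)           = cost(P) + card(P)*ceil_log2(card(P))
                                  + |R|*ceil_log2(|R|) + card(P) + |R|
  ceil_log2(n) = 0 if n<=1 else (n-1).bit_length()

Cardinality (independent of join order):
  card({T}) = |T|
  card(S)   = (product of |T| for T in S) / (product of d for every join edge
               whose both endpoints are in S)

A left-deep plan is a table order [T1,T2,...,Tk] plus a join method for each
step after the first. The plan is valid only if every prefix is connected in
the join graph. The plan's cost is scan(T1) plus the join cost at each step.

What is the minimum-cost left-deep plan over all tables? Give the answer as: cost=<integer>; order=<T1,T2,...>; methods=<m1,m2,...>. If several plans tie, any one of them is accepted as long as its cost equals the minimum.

cost=7936; order=A,C,E,D,B; methods=hash,merge,nl_idx,hash

Selinger DP (subsets sized 1..n):
  {A}: scan cost=100, card=100
  {C}: scan cost=20, card=20
  {E}: scan cost=120, card=120
  {B}: scan cost=150, card=150
  {D}: scan cost=400, card=400
  {AC}: card=20; try (C,hash)→400, (C,nl_idx)→620, (A,merge)→940, (C,merge)→1020, (A,hash)→1440, (A,nl)→2020 …(+1); best=400 via (C,hash)
  {AE}: card=120; try (A,hash)→1640, (E,merge)→1860, (E,hash)→1880, (A,merge)→1880, (E,nl)→12100, (A,nl)→12120; best=1640 via (A,hash)
  {AB}: card=3000; try (A,hash)→1700, (B,merge)→2250, (A,merge)→2300, (B,hash)→2600, (B,nl)→15100, (A,nl)→15150; best=1700 via (A,hash)
  {AD}: card=8000; try (A,hash)→2200, (D,merge)→4900, (A,merge)→5200, (D,hash)→7400, (D,nl_idx)→9000, (D,nl)→40100 …(+1); best=2200 via (A,hash)
  {ACE}: card=24; try (E,merge)→1480, (C,hash)→1960, (E,hash)→2100, (C,nl_idx)→2264, (C,merge)→2720, (E,nl)→2800 …(+1); best=1480 via (E,merge)
  {ABC}: card=600; try (B,merge)→1870, (B,hash)→2820, (B,nl)→3400, (C,hash)→4900, (C,nl_idx)→17300, (C,merge)→40820 …(+1); best=1870 via (B,merge)
  {ACD}: card=1600; try (D,nl_idx)→2180, (D,merge)→4520, (D,hash)→7620, (D,nl)→8400, (C,hash)→10400, (C,nl_idx)→43800 …(+2); best=2180 via (D,nl_idx)
  {ABE}: card=3600; try (B,merge)→3950, (B,hash)→4160, (E,hash)→6380, (B,nl)→19640, (E,merge)→41660, (E,nl)→361700; best=3950 via (B,merge)
  {ADE}: card=9600; try (D,merge)→6600, (D,hash)→8960, (E,hash)→11880, (D,nl_idx)→12320, (D,nl)→49640, (E,merge)→115160 …(+1); best=6600 via (D,merge)
  {ABD}: card=240000; try (D,hash)→11900, (B,hash)→12600, (D,merge)→44700, (B,merge)→115550, (D,nl_idx)→268700, (D,nl)→1201700 …(+1); best=11900 via (D,hash)
  {ABCE}: card=720; try (B,merge)→2974, (B,hash)→3904, (E,hash)→4150, (B,nl)→5080, (C,hash)→7750, (E,merge)→9430 …(+4); best=2974 via (B,merge)
  {ACDE}: card=1920; try (D,nl_idx)→3616, (E,hash)→5460, (D,merge)→5624, (D,hash)→8704, (D,nl)→11080, (C,hash)→16400 …(+5); best=3616 via (D,nl_idx)
  {ABCD}: card=48000; try (B,hash)→6180, (D,hash)→9670, (D,merge)→12470, (B,merge)→22730, (D,nl_idx)→55270, (D,nl)→241870 …(+5); best=6180 via (B,hash)
  {ABDE}: card=288000; try (D,hash)→14750, (B,hash)→18600, (D,merge)→54750, (B,merge)→151950, (E,hash)→253580, (D,nl_idx)→324350 …(+4); best=14750 via (D,hash)
  {ABCDE}: card=57600; try (B,hash)→7936, (D,hash)→10894, (D,merge)→14894, (B,merge)→28006, (E,hash)→55860, (D,nl_idx)→67054 …(+8); best=7936 via (B,hash)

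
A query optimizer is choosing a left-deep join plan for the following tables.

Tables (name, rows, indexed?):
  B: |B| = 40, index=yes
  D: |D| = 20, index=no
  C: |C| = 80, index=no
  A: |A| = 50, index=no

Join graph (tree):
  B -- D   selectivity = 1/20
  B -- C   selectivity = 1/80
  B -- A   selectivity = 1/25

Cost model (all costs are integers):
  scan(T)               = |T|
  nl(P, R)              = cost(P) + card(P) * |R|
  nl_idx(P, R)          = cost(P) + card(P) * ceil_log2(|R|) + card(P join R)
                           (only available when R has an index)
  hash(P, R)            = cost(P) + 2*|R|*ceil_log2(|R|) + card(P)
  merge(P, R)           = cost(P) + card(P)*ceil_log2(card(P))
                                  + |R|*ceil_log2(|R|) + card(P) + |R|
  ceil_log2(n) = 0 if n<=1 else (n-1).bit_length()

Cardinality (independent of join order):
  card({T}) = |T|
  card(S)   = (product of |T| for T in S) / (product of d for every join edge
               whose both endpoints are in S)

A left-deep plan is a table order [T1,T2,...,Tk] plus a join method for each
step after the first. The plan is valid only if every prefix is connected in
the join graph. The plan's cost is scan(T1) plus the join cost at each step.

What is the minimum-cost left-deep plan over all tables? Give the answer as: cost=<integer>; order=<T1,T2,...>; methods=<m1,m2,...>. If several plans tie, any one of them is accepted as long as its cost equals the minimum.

Selinger DP (subsets sized 1..n):
  {B}: scan cost=40, card=40
  {D}: scan cost=20, card=20
  {C}: scan cost=80, card=80
  {A}: scan cost=50, card=50
  {BD}: card=40; try (B,nl_idx)→180, (D,hash)→280, (B,merge)→420, (D,merge)→440, (B,hash)→520, (B,nl)→820 …(+1); best=180 via (B,nl_idx)
  {BC}: card=40; try (B,nl_idx)→600, (B,hash)→640, (C,merge)→960, (B,merge)→1000, (C,hash)→1200, (C,nl)→3240 …(+1); best=600 via (B,nl_idx)
  {AB}: card=80; try (B,nl_idx)→430, (B,hash)→580, (A,merge)→670, (B,merge)→680, (A,hash)→680, (A,nl)→2040 …(+1); best=430 via (B,nl_idx)
  {BCD}: card=40; try (D,hash)→840, (D,merge)→1000, (C,merge)→1100, (C,hash)→1340, (D,nl)→1400, (C,nl)→3380; best=840 via (D,hash)
  {ABD}: card=80; try (D,hash)→710, (A,merge)→810, (A,hash)→820, (D,merge)→1190, (D,nl)→2030, (A,nl)→2180; best=710 via (D,hash)
  {ABC}: card=80; try (A,merge)→1230, (A,hash)→1240, (C,hash)→1630, (C,merge)→1710, (A,nl)→2600, (C,nl)→6830; best=1230 via (A,merge)
  {ABCD}: card=80; try (A,merge)→1470, (A,hash)→1480, (D,hash)→1510, (C,hash)→1910, (D,merge)→1990, (C,merge)→1990 …(+3); best=1470 via (A,merge)

cost=1470; order=C,B,D,A; methods=nl_idx,hash,merge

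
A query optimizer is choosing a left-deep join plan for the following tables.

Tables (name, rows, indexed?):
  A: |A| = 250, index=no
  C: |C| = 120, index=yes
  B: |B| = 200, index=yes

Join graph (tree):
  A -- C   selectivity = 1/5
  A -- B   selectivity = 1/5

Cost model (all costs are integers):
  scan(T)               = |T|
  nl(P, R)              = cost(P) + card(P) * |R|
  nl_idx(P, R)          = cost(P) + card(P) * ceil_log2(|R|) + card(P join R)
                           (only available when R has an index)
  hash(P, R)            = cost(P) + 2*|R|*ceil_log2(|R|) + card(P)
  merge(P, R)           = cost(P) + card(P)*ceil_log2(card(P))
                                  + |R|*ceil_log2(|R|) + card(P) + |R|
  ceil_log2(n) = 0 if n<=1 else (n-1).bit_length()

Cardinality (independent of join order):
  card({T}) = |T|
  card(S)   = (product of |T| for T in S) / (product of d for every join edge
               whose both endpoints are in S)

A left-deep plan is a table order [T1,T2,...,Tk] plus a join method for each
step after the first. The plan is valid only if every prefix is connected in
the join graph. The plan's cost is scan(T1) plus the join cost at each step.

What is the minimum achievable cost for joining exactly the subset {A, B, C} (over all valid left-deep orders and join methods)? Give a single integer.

11380

Selinger DP over subsets of {A,B,C}:
  {A}: scan cost=250, card=250
  {C}: scan cost=120, card=120
  {B}: scan cost=200, card=200
  {AC}: card=6000; try (C,hash)→2180, (A,merge)→3330, (C,merge)→3460, (A,hash)→4240, (C,nl_idx)→8000, (A,nl)→30120 …(+1); best=2180 via (C,hash)
  {AB}: card=10000; try (B,hash)→3700, (A,merge)→4250, (B,merge)→4300, (A,hash)→4400, (B,nl_idx)→12250, (A,nl)→50200 …(+1); best=3700 via (B,hash)
  {ABC}: card=240000; try (B,hash)→11380, (C,hash)→15380, (B,merge)→87980, (C,merge)→154660, (B,nl_idx)→290180, (C,nl_idx)→313700 …(+2); best=11380 via (B,hash)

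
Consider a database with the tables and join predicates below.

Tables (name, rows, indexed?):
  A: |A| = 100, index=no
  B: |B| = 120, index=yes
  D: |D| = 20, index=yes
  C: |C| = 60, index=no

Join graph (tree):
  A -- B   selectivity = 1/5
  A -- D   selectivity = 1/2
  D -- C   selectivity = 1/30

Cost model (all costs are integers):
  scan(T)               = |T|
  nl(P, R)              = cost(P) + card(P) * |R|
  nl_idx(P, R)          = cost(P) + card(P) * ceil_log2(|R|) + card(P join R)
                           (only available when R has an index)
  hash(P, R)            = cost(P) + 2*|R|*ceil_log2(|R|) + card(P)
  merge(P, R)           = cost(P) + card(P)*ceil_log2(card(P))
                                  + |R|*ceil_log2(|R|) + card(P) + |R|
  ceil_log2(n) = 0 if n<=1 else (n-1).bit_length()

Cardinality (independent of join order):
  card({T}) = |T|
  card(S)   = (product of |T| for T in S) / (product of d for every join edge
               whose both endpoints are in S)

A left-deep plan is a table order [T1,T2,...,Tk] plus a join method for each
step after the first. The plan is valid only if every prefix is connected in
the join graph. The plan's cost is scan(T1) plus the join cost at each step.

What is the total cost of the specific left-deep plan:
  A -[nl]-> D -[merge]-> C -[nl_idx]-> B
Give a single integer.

75520

step 1: scan A: cost=100, card=100
step 2: join D via nl
    card(P join D) = 100*20/(2) = 1000
    cost = 100 + 100*20 = 2100
step 3: join C via merge
    card(P join C) = 1000*60/(30) = 2000
    cost = 2100 + 1000*10 + 60*6 + 1000 + 60 = 13520
step 4: join B via nl_idx
    card(P join B) = 2000*120/(5) = 48000
    cost = 13520 + 2000*7 + 48000 = 75520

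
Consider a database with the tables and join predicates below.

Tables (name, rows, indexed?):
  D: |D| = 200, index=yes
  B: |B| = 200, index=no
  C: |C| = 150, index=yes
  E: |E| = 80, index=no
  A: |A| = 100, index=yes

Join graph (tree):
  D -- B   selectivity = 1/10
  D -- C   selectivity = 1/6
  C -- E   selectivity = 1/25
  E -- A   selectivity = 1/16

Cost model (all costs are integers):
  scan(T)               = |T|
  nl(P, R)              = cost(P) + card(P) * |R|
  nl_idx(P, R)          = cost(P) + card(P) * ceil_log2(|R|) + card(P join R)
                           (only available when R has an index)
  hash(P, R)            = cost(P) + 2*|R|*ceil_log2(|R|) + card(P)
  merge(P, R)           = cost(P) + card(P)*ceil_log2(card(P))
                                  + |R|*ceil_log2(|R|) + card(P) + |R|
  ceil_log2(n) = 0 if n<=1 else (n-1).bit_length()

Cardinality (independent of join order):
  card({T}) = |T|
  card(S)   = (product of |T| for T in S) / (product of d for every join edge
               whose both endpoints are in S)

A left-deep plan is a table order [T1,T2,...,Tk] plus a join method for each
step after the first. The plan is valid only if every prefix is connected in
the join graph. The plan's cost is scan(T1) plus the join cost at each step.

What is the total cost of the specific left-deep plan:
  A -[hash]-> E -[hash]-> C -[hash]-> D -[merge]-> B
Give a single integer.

step 1: scan A: cost=100, card=100
step 2: join E via hash
    card(P join E) = 100*80/(16) = 500
    cost = 100 + 2*80*7 + 100 = 1320
step 3: join C via hash
    card(P join C) = 500*150/(25) = 3000
    cost = 1320 + 2*150*8 + 500 = 4220
step 4: join D via hash
    card(P join D) = 3000*200/(6) = 100000
    cost = 4220 + 2*200*8 + 3000 = 10420
step 5: join B via merge
    card(P join B) = 100000*200/(10) = 2000000
    cost = 10420 + 100000*17 + 200*8 + 100000 + 200 = 1812220

1812220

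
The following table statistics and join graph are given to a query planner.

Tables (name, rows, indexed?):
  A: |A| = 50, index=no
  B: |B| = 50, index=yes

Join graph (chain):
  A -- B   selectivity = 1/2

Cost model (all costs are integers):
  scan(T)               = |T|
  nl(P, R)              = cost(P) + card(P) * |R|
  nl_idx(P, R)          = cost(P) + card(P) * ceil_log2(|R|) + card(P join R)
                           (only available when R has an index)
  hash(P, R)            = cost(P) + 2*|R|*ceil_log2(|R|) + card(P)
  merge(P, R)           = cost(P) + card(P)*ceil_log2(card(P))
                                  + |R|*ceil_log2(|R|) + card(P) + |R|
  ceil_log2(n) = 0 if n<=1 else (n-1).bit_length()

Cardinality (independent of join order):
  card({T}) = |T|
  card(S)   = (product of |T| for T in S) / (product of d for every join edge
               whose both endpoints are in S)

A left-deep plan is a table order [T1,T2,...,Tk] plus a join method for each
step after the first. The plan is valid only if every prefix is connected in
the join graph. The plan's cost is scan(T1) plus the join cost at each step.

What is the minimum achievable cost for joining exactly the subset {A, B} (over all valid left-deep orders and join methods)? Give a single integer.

Selinger DP over subsets of {A,B}:
  {A}: scan cost=50, card=50
  {B}: scan cost=50, card=50
  {AB}: card=1250; try (B,hash)→700, (A,hash)→700, (B,merge)→750, (A,merge)→750, (B,nl_idx)→1600, (B,nl)→2550 …(+1); best=700 via (B,hash)

700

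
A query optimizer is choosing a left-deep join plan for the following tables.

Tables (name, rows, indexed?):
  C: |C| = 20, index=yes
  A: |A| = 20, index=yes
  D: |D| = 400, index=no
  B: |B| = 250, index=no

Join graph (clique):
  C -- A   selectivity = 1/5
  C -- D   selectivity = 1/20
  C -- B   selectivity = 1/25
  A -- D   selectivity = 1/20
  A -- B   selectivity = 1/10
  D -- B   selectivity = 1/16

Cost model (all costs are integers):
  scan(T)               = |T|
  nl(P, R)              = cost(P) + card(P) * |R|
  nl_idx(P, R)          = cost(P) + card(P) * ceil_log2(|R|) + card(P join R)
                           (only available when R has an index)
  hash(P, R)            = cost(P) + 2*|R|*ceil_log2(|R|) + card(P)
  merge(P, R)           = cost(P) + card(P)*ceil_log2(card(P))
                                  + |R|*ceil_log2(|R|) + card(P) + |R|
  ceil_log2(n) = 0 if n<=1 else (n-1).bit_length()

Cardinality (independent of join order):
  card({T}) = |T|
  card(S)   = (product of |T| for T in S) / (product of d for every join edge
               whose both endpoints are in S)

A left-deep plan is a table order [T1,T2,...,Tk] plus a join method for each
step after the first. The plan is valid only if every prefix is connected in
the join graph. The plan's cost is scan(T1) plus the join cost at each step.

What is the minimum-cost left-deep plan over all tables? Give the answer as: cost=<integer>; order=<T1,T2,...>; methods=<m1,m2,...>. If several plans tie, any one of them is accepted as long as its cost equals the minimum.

cost=4490; order=D,A,C,B; methods=hash,hash,merge

Selinger DP (subsets sized 1..n):
  {C}: scan cost=20, card=20
  {A}: scan cost=20, card=20
  {D}: scan cost=400, card=400
  {B}: scan cost=250, card=250
  {AC}: card=80; try (C,nl_idx)→200, (A,nl_idx)→200, (C,hash)→240, (A,hash)→240, (C,merge)→260, (A,merge)→260 …(+2); best=200 via (C,nl_idx)
  {CD}: card=400; try (C,hash)→1000, (C,nl_idx)→2800, (D,merge)→4140, (C,merge)→4520, (D,hash)→7240, (D,nl)→8020 …(+1); best=1000 via (C,hash)
  {BC}: card=200; try (C,hash)→700, (C,nl_idx)→1700, (B,merge)→2390, (C,merge)→2620, (B,hash)→4040, (B,nl)→5020 …(+1); best=700 via (C,hash)
  {AD}: card=400; try (A,hash)→1000, (A,nl_idx)→2800, (D,merge)→4140, (A,merge)→4520, (D,hash)→7240, (D,nl)→8020 …(+1); best=1000 via (A,hash)
  {AB}: card=500; try (A,hash)→700, (A,nl_idx)→2000, (B,merge)→2390, (A,merge)→2620, (B,hash)→4040, (B,nl)→5020 …(+1); best=700 via (A,hash)
  {BD}: card=6250; try (B,hash)→4800, (D,merge)→6500, (B,merge)→6650, (D,hash)→7700, (D,nl)→100250, (B,nl)→100400; best=4800 via (B,hash)
  {ACD}: card=80; try (C,hash)→1600, (A,hash)→1600, (C,nl_idx)→3080, (A,nl_idx)→3080, (D,merge)→4840, (C,merge)→5120 …(+5); best=1600 via (C,hash)
  {ABC}: card=80; try (A,hash)→1100, (C,hash)→1400, (A,nl_idx)→1780, (A,merge)→2620, (B,merge)→3090, (C,nl_idx)→3280 …(+5); best=1100 via (A,hash)
  {BCD}: card=250; try (B,hash)→5400, (D,merge)→6500, (B,merge)→7250, (D,hash)→8100, (C,hash)→11250, (C,nl_idx)→36300 …(+4); best=5400 via (B,hash)
  {ABD}: card=625; try (B,hash)→5400, (B,merge)→7250, (D,hash)→8400, (D,merge)→9700, (A,hash)→11250, (A,nl_idx)→36675 …(+4); best=5400 via (B,hash)
  {ABCD}: card=5; try (B,merge)→4490, (B,hash)→5680, (D,merge)→5740, (A,hash)→5850, (C,hash)→6225, (A,nl_idx)→6655 …(+8); best=4490 via (B,merge)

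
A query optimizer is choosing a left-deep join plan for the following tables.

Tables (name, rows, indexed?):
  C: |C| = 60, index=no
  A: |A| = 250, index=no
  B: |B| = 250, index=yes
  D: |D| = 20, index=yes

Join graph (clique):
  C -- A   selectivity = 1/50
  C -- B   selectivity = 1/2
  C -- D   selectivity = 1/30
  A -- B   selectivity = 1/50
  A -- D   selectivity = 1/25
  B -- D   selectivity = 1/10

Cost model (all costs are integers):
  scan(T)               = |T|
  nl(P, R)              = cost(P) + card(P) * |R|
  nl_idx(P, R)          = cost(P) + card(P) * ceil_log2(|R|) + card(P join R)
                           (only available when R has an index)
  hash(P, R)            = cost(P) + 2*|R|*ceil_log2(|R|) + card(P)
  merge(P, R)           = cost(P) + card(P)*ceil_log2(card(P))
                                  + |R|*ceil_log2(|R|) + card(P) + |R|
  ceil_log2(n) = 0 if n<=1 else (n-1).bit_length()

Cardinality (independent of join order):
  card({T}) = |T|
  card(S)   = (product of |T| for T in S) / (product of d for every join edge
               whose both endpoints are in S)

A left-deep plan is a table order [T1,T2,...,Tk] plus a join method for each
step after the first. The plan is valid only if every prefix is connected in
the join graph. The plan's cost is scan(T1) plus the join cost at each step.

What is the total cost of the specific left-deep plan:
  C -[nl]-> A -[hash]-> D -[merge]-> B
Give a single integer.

step 1: scan C: cost=60, card=60
step 2: join A via nl
    card(P join A) = 60*250/(50) = 300
    cost = 60 + 60*250 = 15060
step 3: join D via hash
    card(P join D) = 300*20/(30*25) = 8
    cost = 15060 + 2*20*5 + 300 = 15560
step 4: join B via merge
    card(P join B) = 8*250/(2*50*10) = 2
    cost = 15560 + 8*3 + 250*8 + 8 + 250 = 17842

17842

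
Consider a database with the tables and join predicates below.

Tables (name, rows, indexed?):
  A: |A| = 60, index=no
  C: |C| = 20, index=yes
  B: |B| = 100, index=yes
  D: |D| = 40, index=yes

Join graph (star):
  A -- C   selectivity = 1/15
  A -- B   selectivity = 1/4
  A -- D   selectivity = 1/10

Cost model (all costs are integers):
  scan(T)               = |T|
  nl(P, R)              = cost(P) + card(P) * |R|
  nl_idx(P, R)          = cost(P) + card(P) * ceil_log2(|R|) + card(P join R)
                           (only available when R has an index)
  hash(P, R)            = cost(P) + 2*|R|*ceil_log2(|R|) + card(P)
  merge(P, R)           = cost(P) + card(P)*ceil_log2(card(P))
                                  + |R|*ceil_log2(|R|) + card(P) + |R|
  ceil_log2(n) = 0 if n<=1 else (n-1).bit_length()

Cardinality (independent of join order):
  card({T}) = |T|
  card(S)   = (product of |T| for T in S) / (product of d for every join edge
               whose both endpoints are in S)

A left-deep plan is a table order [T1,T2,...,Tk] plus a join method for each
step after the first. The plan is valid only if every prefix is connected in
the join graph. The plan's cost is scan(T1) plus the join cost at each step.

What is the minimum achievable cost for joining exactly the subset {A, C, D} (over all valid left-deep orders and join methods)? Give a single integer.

Selinger DP over subsets of {A,C,D}:
  {A}: scan cost=60, card=60
  {C}: scan cost=20, card=20
  {D}: scan cost=40, card=40
  {AC}: card=80; try (C,hash)→320, (C,nl_idx)→440, (A,merge)→560, (C,merge)→600, (A,hash)→760, (A,nl)→1220 …(+1); best=320 via (C,hash)
  {AD}: card=240; try (D,hash)→600, (D,nl_idx)→660, (A,merge)→740, (D,merge)→760, (A,hash)→800, (A,nl)→2440 …(+1); best=600 via (D,hash)
  {ACD}: card=320; try (D,hash)→880, (C,hash)→1040, (D,nl_idx)→1120, (D,merge)→1240, (C,nl_idx)→2120, (C,merge)→2880 …(+2); best=880 via (D,hash)

880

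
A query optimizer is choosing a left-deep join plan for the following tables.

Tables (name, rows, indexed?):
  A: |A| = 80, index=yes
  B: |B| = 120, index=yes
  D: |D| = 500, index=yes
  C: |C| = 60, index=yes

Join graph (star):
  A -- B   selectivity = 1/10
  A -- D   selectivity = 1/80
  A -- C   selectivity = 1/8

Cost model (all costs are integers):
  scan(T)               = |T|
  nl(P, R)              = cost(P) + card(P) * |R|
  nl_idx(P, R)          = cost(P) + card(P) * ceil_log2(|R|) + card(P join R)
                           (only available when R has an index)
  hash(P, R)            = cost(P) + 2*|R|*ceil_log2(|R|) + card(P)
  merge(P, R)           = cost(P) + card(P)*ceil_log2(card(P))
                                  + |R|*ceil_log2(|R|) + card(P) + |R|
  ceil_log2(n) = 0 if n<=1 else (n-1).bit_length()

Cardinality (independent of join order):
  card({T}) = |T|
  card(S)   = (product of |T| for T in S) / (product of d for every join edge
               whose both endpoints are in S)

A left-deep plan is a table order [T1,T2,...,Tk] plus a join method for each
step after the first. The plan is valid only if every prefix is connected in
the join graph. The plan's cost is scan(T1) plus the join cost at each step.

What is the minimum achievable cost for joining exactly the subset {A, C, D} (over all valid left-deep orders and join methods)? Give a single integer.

Selinger DP over subsets of {A,C,D}:
  {A}: scan cost=80, card=80
  {D}: scan cost=500, card=500
  {C}: scan cost=60, card=60
  {AD}: card=500; try (D,nl_idx)→1300, (A,hash)→2120, (A,nl_idx)→4500, (D,merge)→5720, (A,merge)→6140, (D,hash)→9160 …(+2); best=1300 via (D,nl_idx)
  {AC}: card=600; try (C,hash)→880, (A,nl_idx)→1080, (A,merge)→1120, (C,merge)→1140, (C,nl_idx)→1160, (A,hash)→1240 …(+2); best=880 via (C,hash)
  {ACD}: card=3750; try (C,hash)→2520, (C,merge)→6720, (C,nl_idx)→8050, (D,nl_idx)→10030, (D,hash)→10480, (D,merge)→12480 …(+2); best=2520 via (C,hash)

2520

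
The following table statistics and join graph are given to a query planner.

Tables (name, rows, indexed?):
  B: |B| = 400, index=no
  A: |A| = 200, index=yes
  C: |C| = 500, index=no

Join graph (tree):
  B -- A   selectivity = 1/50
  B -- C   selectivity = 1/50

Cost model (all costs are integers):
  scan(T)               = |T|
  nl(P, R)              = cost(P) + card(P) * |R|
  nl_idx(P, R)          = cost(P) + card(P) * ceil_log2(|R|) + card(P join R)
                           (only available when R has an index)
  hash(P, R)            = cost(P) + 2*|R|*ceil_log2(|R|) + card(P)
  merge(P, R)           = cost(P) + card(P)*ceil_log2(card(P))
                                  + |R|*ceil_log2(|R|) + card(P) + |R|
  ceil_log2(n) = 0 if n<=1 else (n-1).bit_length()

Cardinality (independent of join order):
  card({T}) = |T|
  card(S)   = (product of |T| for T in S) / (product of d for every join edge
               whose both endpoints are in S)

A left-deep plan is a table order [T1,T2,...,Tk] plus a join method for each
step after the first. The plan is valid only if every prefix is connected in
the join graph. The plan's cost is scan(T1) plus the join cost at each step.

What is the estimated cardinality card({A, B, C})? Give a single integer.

Tables in S: A(200), B(400), C(500)
Edges inside S: B-A(d=50), B-C(d=50)
numerator = 200 * 400 * 500 = 40000000
denominator = 50 * 50 = 2500
card(S) = 40000000 / 2500 = 16000

16000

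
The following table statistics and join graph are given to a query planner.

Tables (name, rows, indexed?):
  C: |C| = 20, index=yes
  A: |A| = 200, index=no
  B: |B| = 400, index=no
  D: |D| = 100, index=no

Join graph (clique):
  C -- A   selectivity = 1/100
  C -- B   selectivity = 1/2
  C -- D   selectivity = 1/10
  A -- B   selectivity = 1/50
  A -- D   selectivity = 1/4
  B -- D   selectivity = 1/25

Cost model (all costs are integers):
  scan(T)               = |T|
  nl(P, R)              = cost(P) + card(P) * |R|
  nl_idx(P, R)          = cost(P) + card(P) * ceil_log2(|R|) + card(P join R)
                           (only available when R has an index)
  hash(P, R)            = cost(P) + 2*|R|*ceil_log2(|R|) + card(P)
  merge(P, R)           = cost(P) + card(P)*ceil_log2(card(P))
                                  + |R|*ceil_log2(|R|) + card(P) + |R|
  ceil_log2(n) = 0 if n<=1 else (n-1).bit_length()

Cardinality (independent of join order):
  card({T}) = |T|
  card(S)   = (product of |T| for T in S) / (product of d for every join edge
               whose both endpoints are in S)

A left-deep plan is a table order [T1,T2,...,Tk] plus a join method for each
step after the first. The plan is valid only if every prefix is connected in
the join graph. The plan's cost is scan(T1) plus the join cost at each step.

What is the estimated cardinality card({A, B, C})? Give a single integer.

160

Tables in S: A(200), B(400), C(20)
Edges inside S: C-A(d=100), C-B(d=2), A-B(d=50)
numerator = 200 * 400 * 20 = 1600000
denominator = 100 * 2 * 50 = 10000
card(S) = 1600000 / 10000 = 160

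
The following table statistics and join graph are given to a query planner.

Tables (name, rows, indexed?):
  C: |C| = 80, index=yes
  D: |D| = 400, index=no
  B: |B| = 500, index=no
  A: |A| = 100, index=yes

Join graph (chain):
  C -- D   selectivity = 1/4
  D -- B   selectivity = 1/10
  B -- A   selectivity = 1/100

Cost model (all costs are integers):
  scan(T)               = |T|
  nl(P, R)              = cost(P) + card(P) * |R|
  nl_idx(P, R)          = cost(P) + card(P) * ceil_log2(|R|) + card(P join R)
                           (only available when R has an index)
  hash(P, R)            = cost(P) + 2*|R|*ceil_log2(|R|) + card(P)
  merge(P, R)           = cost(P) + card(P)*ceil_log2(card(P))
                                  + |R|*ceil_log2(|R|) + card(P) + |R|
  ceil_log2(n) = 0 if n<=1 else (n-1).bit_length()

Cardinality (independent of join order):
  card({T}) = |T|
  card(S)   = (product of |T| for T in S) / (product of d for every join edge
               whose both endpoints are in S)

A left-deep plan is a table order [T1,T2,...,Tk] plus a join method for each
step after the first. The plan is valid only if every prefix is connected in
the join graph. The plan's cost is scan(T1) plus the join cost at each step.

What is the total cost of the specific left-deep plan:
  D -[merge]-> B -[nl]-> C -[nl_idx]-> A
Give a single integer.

step 1: scan D: cost=400, card=400
step 2: join B via merge
    card(P join B) = 400*500/(10) = 20000
    cost = 400 + 400*9 + 500*9 + 400 + 500 = 9400
step 3: join C via nl
    card(P join C) = 20000*80/(4) = 400000
    cost = 9400 + 20000*80 = 1609400
step 4: join A via nl_idx
    card(P join A) = 400000*100/(100) = 400000
    cost = 1609400 + 400000*7 + 400000 = 4809400

4809400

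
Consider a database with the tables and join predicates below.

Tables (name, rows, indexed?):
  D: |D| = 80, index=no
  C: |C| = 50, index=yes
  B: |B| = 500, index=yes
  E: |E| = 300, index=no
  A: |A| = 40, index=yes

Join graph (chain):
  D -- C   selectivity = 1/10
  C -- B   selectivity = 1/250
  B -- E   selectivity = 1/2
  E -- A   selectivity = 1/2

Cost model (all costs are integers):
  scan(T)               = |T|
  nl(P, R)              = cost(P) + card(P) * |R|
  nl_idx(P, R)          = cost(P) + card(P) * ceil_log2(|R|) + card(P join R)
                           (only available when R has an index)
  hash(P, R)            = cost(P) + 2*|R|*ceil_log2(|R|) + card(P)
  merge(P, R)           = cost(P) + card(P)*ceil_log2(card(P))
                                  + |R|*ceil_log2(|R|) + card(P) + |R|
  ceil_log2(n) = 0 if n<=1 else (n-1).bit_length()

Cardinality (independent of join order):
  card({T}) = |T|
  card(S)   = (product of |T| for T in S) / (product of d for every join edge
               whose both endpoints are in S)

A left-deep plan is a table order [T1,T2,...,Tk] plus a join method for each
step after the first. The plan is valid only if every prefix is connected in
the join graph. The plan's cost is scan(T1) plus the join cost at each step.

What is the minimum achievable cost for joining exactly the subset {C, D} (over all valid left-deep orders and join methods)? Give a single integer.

760

Selinger DP over subsets of {C,D}:
  {D}: scan cost=80, card=80
  {C}: scan cost=50, card=50
  {CD}: card=400; try (C,hash)→760, (C,nl_idx)→960, (D,merge)→1040, (C,merge)→1070, (D,hash)→1220, (D,nl)→4050 …(+1); best=760 via (C,hash)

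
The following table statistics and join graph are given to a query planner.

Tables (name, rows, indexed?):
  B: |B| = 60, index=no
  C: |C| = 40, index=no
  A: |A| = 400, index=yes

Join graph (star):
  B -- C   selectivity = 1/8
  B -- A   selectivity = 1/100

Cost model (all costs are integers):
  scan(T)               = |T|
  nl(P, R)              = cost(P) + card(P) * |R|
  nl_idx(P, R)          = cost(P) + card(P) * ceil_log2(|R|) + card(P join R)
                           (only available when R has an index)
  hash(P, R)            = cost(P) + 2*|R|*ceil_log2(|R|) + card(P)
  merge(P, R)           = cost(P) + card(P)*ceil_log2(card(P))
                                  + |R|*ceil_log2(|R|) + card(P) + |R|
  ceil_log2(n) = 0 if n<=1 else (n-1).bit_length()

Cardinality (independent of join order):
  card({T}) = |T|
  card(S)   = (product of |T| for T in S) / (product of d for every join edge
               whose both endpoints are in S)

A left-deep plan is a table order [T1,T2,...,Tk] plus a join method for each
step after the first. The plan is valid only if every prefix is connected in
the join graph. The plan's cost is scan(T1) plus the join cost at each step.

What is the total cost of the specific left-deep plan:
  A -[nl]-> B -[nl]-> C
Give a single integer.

34000

step 1: scan A: cost=400, card=400
step 2: join B via nl
    card(P join B) = 400*60/(100) = 240
    cost = 400 + 400*60 = 24400
step 3: join C via nl
    card(P join C) = 240*40/(8) = 1200
    cost = 24400 + 240*40 = 34000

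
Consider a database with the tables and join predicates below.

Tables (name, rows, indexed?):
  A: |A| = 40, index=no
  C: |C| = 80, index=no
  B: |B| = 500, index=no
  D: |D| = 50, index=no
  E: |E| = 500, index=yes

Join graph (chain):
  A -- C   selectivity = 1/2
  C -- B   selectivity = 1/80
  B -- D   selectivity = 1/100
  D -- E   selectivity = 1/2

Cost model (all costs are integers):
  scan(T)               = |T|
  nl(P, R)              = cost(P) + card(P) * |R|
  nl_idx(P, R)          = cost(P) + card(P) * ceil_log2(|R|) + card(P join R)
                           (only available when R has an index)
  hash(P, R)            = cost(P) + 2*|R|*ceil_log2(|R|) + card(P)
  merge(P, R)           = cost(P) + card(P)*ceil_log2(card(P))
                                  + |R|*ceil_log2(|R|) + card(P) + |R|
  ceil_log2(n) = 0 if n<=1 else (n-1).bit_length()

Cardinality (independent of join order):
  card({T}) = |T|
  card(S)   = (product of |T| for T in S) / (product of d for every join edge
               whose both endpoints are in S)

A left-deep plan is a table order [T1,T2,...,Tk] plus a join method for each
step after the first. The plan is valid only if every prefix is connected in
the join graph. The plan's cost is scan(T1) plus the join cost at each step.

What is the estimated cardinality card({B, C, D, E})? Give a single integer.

Tables in S: B(500), C(80), D(50), E(500)
Edges inside S: C-B(d=80), B-D(d=100), D-E(d=2)
numerator = 500 * 80 * 50 * 500 = 1000000000
denominator = 80 * 100 * 2 = 16000
card(S) = 1000000000 / 16000 = 62500

62500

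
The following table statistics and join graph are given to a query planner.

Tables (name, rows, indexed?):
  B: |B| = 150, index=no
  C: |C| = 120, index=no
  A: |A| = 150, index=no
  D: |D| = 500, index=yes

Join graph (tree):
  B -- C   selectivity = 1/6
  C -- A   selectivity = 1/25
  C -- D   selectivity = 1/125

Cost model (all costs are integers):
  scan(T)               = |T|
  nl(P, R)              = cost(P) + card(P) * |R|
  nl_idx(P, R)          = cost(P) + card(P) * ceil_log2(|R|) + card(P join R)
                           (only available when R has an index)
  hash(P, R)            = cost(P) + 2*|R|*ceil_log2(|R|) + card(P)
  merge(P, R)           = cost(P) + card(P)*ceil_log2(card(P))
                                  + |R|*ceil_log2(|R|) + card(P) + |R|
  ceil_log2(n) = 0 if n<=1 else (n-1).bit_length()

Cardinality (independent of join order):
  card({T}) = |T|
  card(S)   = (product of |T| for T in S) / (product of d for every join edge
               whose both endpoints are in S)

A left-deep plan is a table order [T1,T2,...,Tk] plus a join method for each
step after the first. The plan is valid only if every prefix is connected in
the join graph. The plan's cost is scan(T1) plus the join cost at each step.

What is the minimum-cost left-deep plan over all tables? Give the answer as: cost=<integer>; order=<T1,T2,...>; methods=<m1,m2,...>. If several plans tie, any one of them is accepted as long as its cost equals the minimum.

Selinger DP (subsets sized 1..n):
  {B}: scan cost=150, card=150
  {C}: scan cost=120, card=120
  {A}: scan cost=150, card=150
  {D}: scan cost=500, card=500
  {BC}: card=3000; try (C,hash)→1980, (B,merge)→2430, (C,merge)→2460, (B,hash)→2640, (B,nl)→18120, (C,nl)→18150; best=1980 via (C,hash)
  {AC}: card=720; try (C,hash)→1980, (A,merge)→2430, (C,merge)→2460, (A,hash)→2640, (A,nl)→18120, (C,nl)→18150; best=1980 via (C,hash)
  {CD}: card=480; try (D,nl_idx)→1680, (C,hash)→2680, (D,merge)→6080, (C,merge)→6460, (D,hash)→9240, (D,nl)→60120 …(+1); best=1680 via (D,nl_idx)
  {ABC}: card=18000; try (B,hash)→5100, (A,hash)→7380, (B,merge)→11250, (A,merge)→42330, (B,nl)→109980, (A,nl)→451980; best=5100 via (B,hash)
  {BCD}: card=12000; try (B,hash)→4560, (B,merge)→7830, (D,hash)→13980, (D,nl_idx)→40980, (D,merge)→45980, (B,nl)→73680 …(+1); best=4560 via (B,hash)
  {ACD}: card=2880; try (A,hash)→4560, (A,merge)→7830, (D,nl_idx)→11340, (D,hash)→11700, (D,merge)→14900, (A,nl)→73680 …(+1); best=4560 via (A,hash)
  {ABCD}: card=72000; try (B,hash)→9840, (A,hash)→18960, (D,hash)→32100, (B,merge)→43350, (A,merge)→185910, (D,nl_idx)→239100 …(+4); best=9840 via (B,hash)

cost=9840; order=C,D,A,B; methods=nl_idx,hash,hash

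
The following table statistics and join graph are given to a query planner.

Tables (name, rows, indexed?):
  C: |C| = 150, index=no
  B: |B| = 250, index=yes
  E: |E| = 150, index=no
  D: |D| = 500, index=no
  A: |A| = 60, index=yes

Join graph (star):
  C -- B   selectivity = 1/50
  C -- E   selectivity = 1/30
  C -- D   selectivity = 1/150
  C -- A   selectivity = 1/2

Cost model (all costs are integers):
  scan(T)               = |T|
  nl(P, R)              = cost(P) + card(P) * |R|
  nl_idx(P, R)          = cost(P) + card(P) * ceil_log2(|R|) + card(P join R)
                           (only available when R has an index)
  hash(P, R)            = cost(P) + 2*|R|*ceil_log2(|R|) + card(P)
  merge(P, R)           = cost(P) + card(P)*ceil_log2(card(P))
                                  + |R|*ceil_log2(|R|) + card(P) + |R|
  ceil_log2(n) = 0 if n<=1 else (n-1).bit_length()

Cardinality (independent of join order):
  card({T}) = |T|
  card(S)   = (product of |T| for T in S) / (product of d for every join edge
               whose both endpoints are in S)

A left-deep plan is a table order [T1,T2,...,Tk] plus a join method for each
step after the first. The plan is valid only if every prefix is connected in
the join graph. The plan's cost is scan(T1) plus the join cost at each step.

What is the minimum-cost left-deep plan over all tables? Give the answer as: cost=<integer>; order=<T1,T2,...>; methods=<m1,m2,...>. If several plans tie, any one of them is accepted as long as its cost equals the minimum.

Selinger DP (subsets sized 1..n):
  {C}: scan cost=150, card=150
  {B}: scan cost=250, card=250
  {E}: scan cost=150, card=150
  {D}: scan cost=500, card=500
  {A}: scan cost=60, card=60
  {BC}: card=750; try (B,nl_idx)→2100, (C,hash)→2900, (B,merge)→3750, (C,merge)→3850, (B,hash)→4300, (B,nl)→37650 …(+1); best=2100 via (B,nl_idx)
  {CE}: card=750; try (E,hash)→2700, (C,hash)→2700, (E,merge)→2850, (C,merge)→2850, (E,nl)→22650, (C,nl)→22650; best=2700 via (E,hash)
  {CD}: card=500; try (C,hash)→3400, (D,merge)→6500, (C,merge)→6850, (D,hash)→9300, (D,nl)→75150, (C,nl)→75500; best=3400 via (C,hash)
  {AC}: card=4500; try (A,hash)→1020, (C,merge)→1830, (A,merge)→1920, (C,hash)→2520, (A,nl_idx)→5550, (C,nl)→9060 …(+1); best=1020 via (A,hash)
  {BCE}: card=3750; try (E,hash)→5250, (B,hash)→7450, (E,merge)→11700, (B,nl_idx)→12450, (B,merge)→13200, (E,nl)→114600 …(+1); best=5250 via (E,hash)
  {BCD}: card=2500; try (B,hash)→7900, (B,nl_idx)→9900, (B,merge)→10650, (D,hash)→11850, (D,merge)→15350, (B,nl)→128400 …(+1); best=7900 via (B,hash)
  {ABC}: card=22500; try (A,hash)→3570, (B,hash)→9520, (A,merge)→10770, (A,nl_idx)→29100, (A,nl)→47100, (B,nl_idx)→59520 …(+2); best=3570 via (A,hash)
  {CDE}: card=2500; try (E,hash)→6300, (E,merge)→9750, (D,hash)→12450, (D,merge)→15950, (E,nl)→78400, (D,nl)→377700; best=6300 via (E,hash)
  {ACE}: card=22500; try (A,hash)→4170, (E,hash)→7920, (A,merge)→11370, (A,nl_idx)→29700, (A,nl)→47700, (E,merge)→65370 …(+1); best=4170 via (A,hash)
  {ACD}: card=15000; try (A,hash)→4620, (A,merge)→8820, (D,hash)→14520, (A,nl_idx)→21400, (A,nl)→33400, (D,merge)→69020 …(+1); best=4620 via (A,hash)
  {BCDE}: card=12500; try (E,hash)→12800, (B,hash)→12800, (D,hash)→18000, (B,nl_idx)→38800, (B,merge)→41050, (E,merge)→41750 …(+4); best=12800 via (E,hash)
  {ABCE}: card=112500; try (A,hash)→9720, (E,hash)→28470, (B,hash)→30670, (A,merge)→54420, (A,nl_idx)→140250, (A,nl)→230250 …(+5); best=9720 via (A,hash)
  {ABCD}: card=75000; try (A,hash)→11120, (B,hash)→23620, (D,hash)→35070, (A,merge)→40820, (A,nl_idx)→97900, (A,nl)→157900 …(+5); best=11120 via (A,hash)
  {ACDE}: card=75000; try (A,hash)→9520, (E,hash)→22020, (D,hash)→35670, (A,merge)→39220, (A,nl_idx)→96300, (A,nl)→156300 …(+4); best=9520 via (A,hash)
  {ABCDE}: card=375000; try (A,hash)→26020, (E,hash)→88520, (B,hash)→88520, (D,hash)→131220, (A,merge)→200720, (A,nl_idx)→462800 …(+8); best=26020 via (A,hash)

cost=26020; order=D,C,B,E,A; methods=hash,hash,hash,hash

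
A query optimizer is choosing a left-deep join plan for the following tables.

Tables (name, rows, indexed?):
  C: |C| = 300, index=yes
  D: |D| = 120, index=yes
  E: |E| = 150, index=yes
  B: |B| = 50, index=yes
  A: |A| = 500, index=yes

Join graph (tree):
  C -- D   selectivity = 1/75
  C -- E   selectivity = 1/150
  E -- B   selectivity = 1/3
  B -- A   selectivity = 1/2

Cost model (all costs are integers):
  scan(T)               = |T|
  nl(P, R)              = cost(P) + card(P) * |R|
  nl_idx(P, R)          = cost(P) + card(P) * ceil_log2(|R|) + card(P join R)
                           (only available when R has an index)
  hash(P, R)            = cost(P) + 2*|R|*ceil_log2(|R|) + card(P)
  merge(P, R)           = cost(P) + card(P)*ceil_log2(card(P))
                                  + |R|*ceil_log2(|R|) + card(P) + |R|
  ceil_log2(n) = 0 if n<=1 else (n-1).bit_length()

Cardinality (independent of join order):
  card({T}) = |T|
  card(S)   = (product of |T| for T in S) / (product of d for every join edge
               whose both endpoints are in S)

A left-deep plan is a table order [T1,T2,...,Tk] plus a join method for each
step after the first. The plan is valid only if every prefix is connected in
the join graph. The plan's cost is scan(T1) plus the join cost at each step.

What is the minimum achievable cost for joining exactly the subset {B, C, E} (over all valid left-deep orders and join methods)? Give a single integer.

2700

Selinger DP over subsets of {B,C,E}:
  {C}: scan cost=300, card=300
  {E}: scan cost=150, card=150
  {B}: scan cost=50, card=50
  {CE}: card=300; try (C,nl_idx)→1800, (E,hash)→3000, (E,nl_idx)→3000, (C,merge)→4500, (E,merge)→4650, (C,hash)→5700 …(+2); best=1800 via (C,nl_idx)
  {BE}: card=2500; try (B,hash)→900, (E,merge)→1750, (B,merge)→1850, (E,hash)→2500, (E,nl_idx)→2950, (B,nl_idx)→3550 …(+2); best=900 via (B,hash)
  {BCE}: card=5000; try (B,hash)→2700, (B,merge)→5150, (B,nl_idx)→8600, (C,hash)→8800, (B,nl)→16800, (C,nl_idx)→28400 …(+2); best=2700 via (B,hash)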